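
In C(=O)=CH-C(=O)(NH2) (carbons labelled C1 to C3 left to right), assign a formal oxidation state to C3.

+3

Count +1 for every bond to an atom more electronegative than carbon and −1 for every bond to one less electronegative; C–C bonds are 0.
C3 has one bond to C (0), a double bond to O (2×+1 = +2), one bond to N (+1).
Oxidation state = 0 + 2 + 1 = +3.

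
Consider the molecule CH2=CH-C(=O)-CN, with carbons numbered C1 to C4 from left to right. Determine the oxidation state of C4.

C4 has one bond to C (0), a triple bond to N (3×+1 = +3).
Oxidation state = 0 + 3 = +3.

+3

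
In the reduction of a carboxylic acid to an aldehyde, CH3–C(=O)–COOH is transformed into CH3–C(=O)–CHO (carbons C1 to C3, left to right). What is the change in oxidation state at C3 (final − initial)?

-2

Before: C3 has 1 bond to C, 3 bonds to O → oxidation state +3.
After: C3 has 1 bond to C, 1 bond to H, 2 bonds to O → oxidation state +1.
Δ = +1 − (+3) = -2, so this is a reduction at C3.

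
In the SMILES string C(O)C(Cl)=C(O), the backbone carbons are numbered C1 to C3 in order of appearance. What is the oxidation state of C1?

C1 has one bond to C (0), one bond to H (-1), one bond to O (+1), one bond to H (-1).
Oxidation state = 0 − 1 + 1 − 1 = -1.

-1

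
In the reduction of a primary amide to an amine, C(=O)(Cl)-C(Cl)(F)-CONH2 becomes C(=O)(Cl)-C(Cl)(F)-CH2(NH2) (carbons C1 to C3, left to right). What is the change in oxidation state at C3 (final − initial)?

Before: C3 has 1 bond to C, 2 bonds to O, 1 bond to N → oxidation state +3.
After: C3 has 1 bond to C, 2 bonds to H, 1 bond to N → oxidation state -1.
Δ = -1 − (+3) = -4, so this is a reduction at C3.

-4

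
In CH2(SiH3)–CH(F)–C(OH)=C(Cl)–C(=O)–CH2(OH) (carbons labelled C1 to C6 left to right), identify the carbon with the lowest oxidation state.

C1

Tallying each carbon's bonds:
C1: 1C, 2H, 1Si → 0 − 2 − 1 = -3
C2: 2C, 1H, 1F → 0 − 1 + 1 = 0
C3: 3C, 1O → 0 + 1 = +1
C4: 3C, 1Cl → 0 + 1 = +1
C5: 2C, 2O → 0 + 2 = +2
C6: 1C, 2H, 1O → 0 − 2 + 1 = -1
The most reduced carbon is C1 at -3.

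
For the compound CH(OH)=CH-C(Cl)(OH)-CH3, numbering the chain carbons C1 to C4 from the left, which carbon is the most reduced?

Tallying each carbon's bonds:
C1: 2C, 1H, 1O → 0 − 1 + 1 = 0
C2: 3C, 1H → 0 − 1 = -1
C3: 2C, 1O, 1Cl → 0 + 1 + 1 = +2
C4: 1C, 3H → 0 − 3 = -3
The most reduced carbon is C4 at -3.

C4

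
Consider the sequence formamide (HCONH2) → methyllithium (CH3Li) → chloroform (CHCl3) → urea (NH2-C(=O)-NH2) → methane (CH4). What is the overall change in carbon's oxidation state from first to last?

Carbon oxidation states along the series — formamide: +2, methyllithium: -4, chloroform: +2, urea: +4, methane: -4.
Net change = -4 − (+2) = -6.

-6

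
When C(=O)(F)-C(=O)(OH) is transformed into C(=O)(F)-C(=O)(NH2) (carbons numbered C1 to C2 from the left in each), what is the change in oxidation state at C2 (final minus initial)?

0

Before: C2 has 1 bond to C, 3 bonds to O → oxidation state +3.
After: C2 has 1 bond to C, 2 bonds to O, 1 bond to N → oxidation state +3.
Δ = +3 − (+3) = 0, so no net redox change at C2.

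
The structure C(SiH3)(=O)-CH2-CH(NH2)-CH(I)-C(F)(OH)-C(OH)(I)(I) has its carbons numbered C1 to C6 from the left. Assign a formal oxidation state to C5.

C5 has one bond to C (0), one bond to C (0), one bond to F (+1), one bond to O (+1).
Oxidation state = 0 + 0 + 1 + 1 = +2.

+2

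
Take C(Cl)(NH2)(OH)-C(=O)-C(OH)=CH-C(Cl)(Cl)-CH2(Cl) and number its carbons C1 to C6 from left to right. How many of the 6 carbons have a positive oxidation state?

Tallying each carbon's bonds:
C1: 1C, 1O, 1N, 1Cl → 0 + 1 + 1 + 1 = +3
C2: 2C, 2O → 0 + 2 = +2
C3: 3C, 1O → 0 + 1 = +1
C4: 3C, 1H → 0 − 1 = -1
C5: 2C, 2Cl → 0 + 2 = +2
C6: 1C, 2H, 1Cl → 0 − 2 + 1 = -1
4 carbons (C1, C2, C3, C5) meet the condition.

4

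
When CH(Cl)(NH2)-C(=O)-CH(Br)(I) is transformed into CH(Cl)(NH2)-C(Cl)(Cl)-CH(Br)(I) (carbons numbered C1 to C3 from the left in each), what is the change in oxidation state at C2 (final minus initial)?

0

Before: C2 has 2 bonds to C, 2 bonds to O → oxidation state +2.
After: C2 has 2 bonds to C, 2 bonds to Cl → oxidation state +2.
Δ = +2 − (+2) = 0, so no net redox change at C2.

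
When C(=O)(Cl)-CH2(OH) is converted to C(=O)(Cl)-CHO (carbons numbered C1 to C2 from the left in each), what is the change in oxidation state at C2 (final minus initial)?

+2

Before: C2 has 1 bond to C, 2 bonds to H, 1 bond to O → oxidation state -1.
After: C2 has 1 bond to C, 1 bond to H, 2 bonds to O → oxidation state +1.
Δ = +1 − (-1) = +2, so this is an oxidation at C2.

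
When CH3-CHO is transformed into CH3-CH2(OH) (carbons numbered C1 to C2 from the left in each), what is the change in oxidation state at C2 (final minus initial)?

Before: C2 has 1 bond to C, 1 bond to H, 2 bonds to O → oxidation state +1.
After: C2 has 1 bond to C, 2 bonds to H, 1 bond to O → oxidation state -1.
Δ = -1 − (+1) = -2, so this is a reduction at C2.

-2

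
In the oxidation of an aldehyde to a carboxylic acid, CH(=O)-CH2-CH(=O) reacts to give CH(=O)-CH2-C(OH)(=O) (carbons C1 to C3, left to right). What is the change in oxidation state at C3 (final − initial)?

Before: C3 has 1 bond to C, 1 bond to H, 2 bonds to O → oxidation state +1.
After: C3 has 1 bond to C, 3 bonds to O → oxidation state +3.
Δ = +3 − (+1) = +2, so this is an oxidation at C3.

+2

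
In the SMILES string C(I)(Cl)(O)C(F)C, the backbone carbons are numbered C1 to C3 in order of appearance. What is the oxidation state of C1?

+3

C1 has one bond to C (0), one bond to I (+1), one bond to Cl (+1), one bond to O (+1).
Oxidation state = 0 + 1 + 1 + 1 = +3.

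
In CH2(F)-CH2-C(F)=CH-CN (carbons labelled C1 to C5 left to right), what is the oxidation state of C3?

+1

C3 has one bond to C (0), a double bond to C (2×0 = 0), one bond to F (+1).
Oxidation state = 0 + 0 + 1 = +1.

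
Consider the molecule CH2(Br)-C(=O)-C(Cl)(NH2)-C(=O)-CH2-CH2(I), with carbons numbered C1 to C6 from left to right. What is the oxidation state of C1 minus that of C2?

-3

C1: 1C, 2H, 1Br → 0 − 2 + 1 = -1
C2: 2C, 2O → 0 + 2 = +2
Difference: -1 − (+2) = -3.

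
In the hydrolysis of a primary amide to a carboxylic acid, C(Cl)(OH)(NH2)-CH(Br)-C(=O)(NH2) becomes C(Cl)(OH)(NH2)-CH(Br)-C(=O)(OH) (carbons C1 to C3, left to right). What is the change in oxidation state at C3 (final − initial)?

Before: C3 has 1 bond to C, 2 bonds to O, 1 bond to N → oxidation state +3.
After: C3 has 1 bond to C, 3 bonds to O → oxidation state +3.
Δ = +3 − (+3) = 0, so no net redox change at C3.

0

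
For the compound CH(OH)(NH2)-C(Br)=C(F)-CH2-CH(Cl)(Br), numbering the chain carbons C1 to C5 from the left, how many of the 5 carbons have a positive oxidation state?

4

Tallying each carbon's bonds:
C1: 1C, 1H, 1O, 1N → 0 − 1 + 1 + 1 = +1
C2: 3C, 1Br → 0 + 1 = +1
C3: 3C, 1F → 0 + 1 = +1
C4: 2C, 2H → 0 − 2 = -2
C5: 1C, 1H, 1Cl, 1Br → 0 − 1 + 1 + 1 = +1
4 carbons (C1, C2, C3, C5) meet the condition.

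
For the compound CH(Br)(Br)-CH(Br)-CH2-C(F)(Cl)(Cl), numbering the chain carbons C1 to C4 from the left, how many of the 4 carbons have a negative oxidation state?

Assign +1 per bond to O/N/halogen, −1 per bond to H or an electropositive element, and 0 per bond to carbon. Tallying each carbon:
C1: 1C, 1H, 2Br → 0 − 1 + 2 = +1
C2: 2C, 1H, 1Br → 0 − 1 + 1 = 0
C3: 2C, 2H → 0 − 2 = -2
C4: 1C, 1F, 2Cl → 0 + 1 + 2 = +3
1 carbon (C3) meets the condition.

1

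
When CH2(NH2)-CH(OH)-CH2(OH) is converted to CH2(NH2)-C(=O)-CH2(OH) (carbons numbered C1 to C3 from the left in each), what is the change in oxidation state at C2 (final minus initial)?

+2

Before: C2 has 2 bonds to C, 1 bond to H, 1 bond to O → oxidation state 0.
After: C2 has 2 bonds to C, 2 bonds to O → oxidation state +2.
Δ = +2 − (0) = +2, so this is an oxidation at C2.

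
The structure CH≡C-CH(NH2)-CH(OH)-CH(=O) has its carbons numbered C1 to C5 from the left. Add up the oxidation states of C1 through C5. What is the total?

Each bond to a more electronegative atom (O, N, halogen) counts +1, each bond to a less electronegative atom (H, metal, B, Si) counts −1, and each C–C bond counts 0. Tallying each carbon:
C1: 3C, 1H → 0 − 1 = -1
C2: 4C → 0 = 0
C3: 2C, 1H, 1N → 0 − 1 + 1 = 0
C4: 2C, 1H, 1O → 0 − 1 + 1 = 0
C5: 1C, 1H, 2O → 0 − 1 + 2 = +1
Sum = -1 + 0 + 0 + 0 + 1 = 0.

0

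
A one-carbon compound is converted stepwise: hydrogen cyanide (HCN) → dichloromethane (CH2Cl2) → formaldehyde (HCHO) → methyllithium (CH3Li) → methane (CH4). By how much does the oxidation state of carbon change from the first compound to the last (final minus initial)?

-6

Carbon oxidation states along the series — hydrogen cyanide: +2, dichloromethane: 0, formaldehyde: 0, methyllithium: -4, methane: -4.
Net change = -4 − (+2) = -6.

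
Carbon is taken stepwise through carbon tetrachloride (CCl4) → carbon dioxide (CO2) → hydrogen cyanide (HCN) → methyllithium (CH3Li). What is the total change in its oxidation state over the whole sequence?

Carbon oxidation states along the series — carbon tetrachloride: +4, carbon dioxide: +4, hydrogen cyanide: +2, methyllithium: -4.
Net change = -4 − (+4) = -8.

-8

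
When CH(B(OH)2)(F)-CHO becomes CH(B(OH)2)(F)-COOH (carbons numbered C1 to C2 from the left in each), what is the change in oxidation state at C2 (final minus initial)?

Before: C2 has 1 bond to C, 1 bond to H, 2 bonds to O → oxidation state +1.
After: C2 has 1 bond to C, 3 bonds to O → oxidation state +3.
Δ = +3 − (+1) = +2, so this is an oxidation at C2.

+2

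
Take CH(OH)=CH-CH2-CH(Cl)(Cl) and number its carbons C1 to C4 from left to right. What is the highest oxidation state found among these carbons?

Tallying each carbon's bonds:
C1: 2C, 1H, 1O → 0 − 1 + 1 = 0
C2: 3C, 1H → 0 − 1 = -1
C3: 2C, 2H → 0 − 2 = -2
C4: 1C, 1H, 2Cl → 0 − 1 + 2 = +1
The highest value is +1.

+1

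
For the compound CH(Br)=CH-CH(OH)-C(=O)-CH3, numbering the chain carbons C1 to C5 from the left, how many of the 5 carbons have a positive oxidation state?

Tallying each carbon's bonds:
C1: 2C, 1H, 1Br → 0 − 1 + 1 = 0
C2: 3C, 1H → 0 − 1 = -1
C3: 2C, 1H, 1O → 0 − 1 + 1 = 0
C4: 2C, 2O → 0 + 2 = +2
C5: 1C, 3H → 0 − 3 = -3
1 carbon (C4) meets the condition.

1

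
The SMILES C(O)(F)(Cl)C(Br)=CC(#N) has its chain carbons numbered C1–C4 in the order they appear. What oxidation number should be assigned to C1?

C1 has one bond to C (0), one bond to O (+1), one bond to F (+1), one bond to Cl (+1).
Oxidation state = 0 + 1 + 1 + 1 = +3.

+3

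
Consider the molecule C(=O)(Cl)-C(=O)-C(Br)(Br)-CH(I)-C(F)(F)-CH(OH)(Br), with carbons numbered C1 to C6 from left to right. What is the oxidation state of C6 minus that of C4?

C6: 1C, 1H, 1O, 1Br → 0 − 1 + 1 + 1 = +1
C4: 2C, 1H, 1I → 0 − 1 + 1 = 0
Difference: +1 − (0) = +1.

+1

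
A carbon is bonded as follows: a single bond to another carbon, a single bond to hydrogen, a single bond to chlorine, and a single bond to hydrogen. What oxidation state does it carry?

The carbon has one bond to C (0), one bond to H (-1), one bond to Cl (+1), one bond to H (-1).
Oxidation state = 0 − 1 + 1 − 1 = -1.

-1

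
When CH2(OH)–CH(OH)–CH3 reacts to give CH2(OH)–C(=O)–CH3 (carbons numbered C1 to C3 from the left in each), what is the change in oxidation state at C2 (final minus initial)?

+2

Before: C2 has 2 bonds to C, 1 bond to H, 1 bond to O → oxidation state 0.
After: C2 has 2 bonds to C, 2 bonds to O → oxidation state +2.
Δ = +2 − (0) = +2, so this is an oxidation at C2.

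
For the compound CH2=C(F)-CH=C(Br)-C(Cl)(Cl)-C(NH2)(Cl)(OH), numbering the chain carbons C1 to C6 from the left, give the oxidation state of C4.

+1

C4 has a double bond to C (2×0 = 0), one bond to C (0), one bond to Br (+1).
Oxidation state = 0 + 0 + 1 = +1.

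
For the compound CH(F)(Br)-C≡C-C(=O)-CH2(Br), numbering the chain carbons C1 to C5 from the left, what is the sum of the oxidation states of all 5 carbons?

Bonds to more-electronegative neighbours contribute +1 each, bonds to H or metals contribute −1 each, and C–C bonds contribute 0. Tallying each carbon:
C1: 1C, 1H, 1F, 1Br → 0 − 1 + 1 + 1 = +1
C2: 4C → 0 = 0
C3: 4C → 0 = 0
C4: 2C, 2O → 0 + 2 = +2
C5: 1C, 2H, 1Br → 0 − 2 + 1 = -1
Sum = +1 + 0 + 0 + 2 − 1 = +2.

+2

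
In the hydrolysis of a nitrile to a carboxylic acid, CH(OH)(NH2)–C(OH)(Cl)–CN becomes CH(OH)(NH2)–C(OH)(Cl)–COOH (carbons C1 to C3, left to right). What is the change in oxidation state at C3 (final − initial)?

0

Before: C3 has 1 bond to C, 3 bonds to N → oxidation state +3.
After: C3 has 1 bond to C, 3 bonds to O → oxidation state +3.
Δ = +3 − (+3) = 0, so no net redox change at C3.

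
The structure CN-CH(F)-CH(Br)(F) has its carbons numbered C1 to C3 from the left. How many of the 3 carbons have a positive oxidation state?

Tallying each carbon's bonds:
C1: 1C, 3N → 0 + 3 = +3
C2: 2C, 1H, 1F → 0 − 1 + 1 = 0
C3: 1C, 1H, 1F, 1Br → 0 − 1 + 1 + 1 = +1
2 carbons (C1, C3) meet the condition.

2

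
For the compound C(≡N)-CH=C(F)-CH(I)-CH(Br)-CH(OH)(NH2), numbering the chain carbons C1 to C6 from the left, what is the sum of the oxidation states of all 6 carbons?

Tallying each carbon's bonds:
C1: 1C, 3N → 0 + 3 = +3
C2: 3C, 1H → 0 − 1 = -1
C3: 3C, 1F → 0 + 1 = +1
C4: 2C, 1H, 1I → 0 − 1 + 1 = 0
C5: 2C, 1H, 1Br → 0 − 1 + 1 = 0
C6: 1C, 1H, 1O, 1N → 0 − 1 + 1 + 1 = +1
Sum = +3 − 1 + 1 + 0 + 0 + 1 = +4.

+4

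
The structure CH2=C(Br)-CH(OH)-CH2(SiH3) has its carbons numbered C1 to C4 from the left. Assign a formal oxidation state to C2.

+1

C2 has a double bond to C (2×0 = 0), one bond to C (0), one bond to Br (+1).
Oxidation state = 0 + 0 + 1 = +1.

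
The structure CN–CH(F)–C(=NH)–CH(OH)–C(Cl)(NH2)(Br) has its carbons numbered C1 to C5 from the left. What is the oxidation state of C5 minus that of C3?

C5: 1C, 1N, 1Cl, 1Br → 0 + 1 + 1 + 1 = +3
C3: 2C, 2N → 0 + 2 = +2
Difference: +3 − (+2) = +1.

+1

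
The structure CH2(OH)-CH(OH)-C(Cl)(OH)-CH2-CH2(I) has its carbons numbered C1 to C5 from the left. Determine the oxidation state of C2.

0

C2 has one bond to C (0), one bond to C (0), one bond to H (-1), one bond to O (+1).
Oxidation state = 0 + 0 − 1 + 1 = 0.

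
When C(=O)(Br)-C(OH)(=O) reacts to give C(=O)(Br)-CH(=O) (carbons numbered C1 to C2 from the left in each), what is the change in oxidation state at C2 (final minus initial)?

Before: C2 has 1 bond to C, 3 bonds to O → oxidation state +3.
After: C2 has 1 bond to C, 1 bond to H, 2 bonds to O → oxidation state +1.
Δ = +1 − (+3) = -2, so this is a reduction at C2.

-2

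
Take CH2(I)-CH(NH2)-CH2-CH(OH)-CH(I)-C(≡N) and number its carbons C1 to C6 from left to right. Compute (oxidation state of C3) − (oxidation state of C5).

C3: 2C, 2H → 0 − 2 = -2
C5: 2C, 1H, 1I → 0 − 1 + 1 = 0
Difference: -2 − (0) = -2.

-2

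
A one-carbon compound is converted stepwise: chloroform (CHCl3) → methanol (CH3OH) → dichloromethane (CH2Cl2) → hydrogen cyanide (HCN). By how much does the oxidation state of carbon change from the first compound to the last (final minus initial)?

0

Carbon oxidation states along the series — chloroform: +2, methanol: -2, dichloromethane: 0, hydrogen cyanide: +2.
Net change = +2 − (+2) = 0.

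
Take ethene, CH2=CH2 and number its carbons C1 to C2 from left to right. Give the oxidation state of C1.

-2

Bonds to more-electronegative neighbours contribute +1 each, bonds to H or metals contribute −1 each, and C–C bonds contribute 0.
C1 has one bond to H (-1), one bond to H (-1), a double bond to C (2×0 = 0).
Oxidation state = -1 − 1 + 0 = -2.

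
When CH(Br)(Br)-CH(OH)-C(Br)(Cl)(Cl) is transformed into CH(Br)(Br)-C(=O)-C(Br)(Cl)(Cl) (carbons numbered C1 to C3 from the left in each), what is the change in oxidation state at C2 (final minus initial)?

Before: C2 has 2 bonds to C, 1 bond to H, 1 bond to O → oxidation state 0.
After: C2 has 2 bonds to C, 2 bonds to O → oxidation state +2.
Δ = +2 − (0) = +2, so this is an oxidation at C2.

+2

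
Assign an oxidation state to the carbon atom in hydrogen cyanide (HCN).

+2

The carbon has one bond to H (-1), a triple bond to N (3×+1 = +3).
Oxidation state = -1 + 3 = +2.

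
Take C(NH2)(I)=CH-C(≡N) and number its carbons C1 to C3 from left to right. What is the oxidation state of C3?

Bonds to more-electronegative neighbours contribute +1 each, bonds to H or metals contribute −1 each, and C–C bonds contribute 0.
C3 has one bond to C (0), a triple bond to N (3×+1 = +3).
Oxidation state = 0 + 3 = +3.

+3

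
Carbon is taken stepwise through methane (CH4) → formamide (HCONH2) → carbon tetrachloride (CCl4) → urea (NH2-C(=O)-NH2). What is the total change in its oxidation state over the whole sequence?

+8

Carbon oxidation states along the series — methane: -4, formamide: +2, carbon tetrachloride: +4, urea: +4.
Net change = +4 − (-4) = +8.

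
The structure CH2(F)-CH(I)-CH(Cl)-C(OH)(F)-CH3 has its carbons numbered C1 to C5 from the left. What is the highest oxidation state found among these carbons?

+2

Assign +1 per bond to O/N/halogen, −1 per bond to H or an electropositive element, and 0 per bond to carbon. Tallying each carbon:
C1: 1C, 2H, 1F → 0 − 2 + 1 = -1
C2: 2C, 1H, 1I → 0 − 1 + 1 = 0
C3: 2C, 1H, 1Cl → 0 − 1 + 1 = 0
C4: 2C, 1O, 1F → 0 + 1 + 1 = +2
C5: 1C, 3H → 0 − 3 = -3
The highest value is +2.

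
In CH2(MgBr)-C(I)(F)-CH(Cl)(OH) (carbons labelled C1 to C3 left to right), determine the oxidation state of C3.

Count +1 for every bond to an atom more electronegative than carbon and −1 for every bond to one less electronegative; C–C bonds are 0.
C3 has one bond to C (0), one bond to Cl (+1), one bond to O (+1), one bond to H (-1).
Oxidation state = 0 + 1 + 1 − 1 = +1.

+1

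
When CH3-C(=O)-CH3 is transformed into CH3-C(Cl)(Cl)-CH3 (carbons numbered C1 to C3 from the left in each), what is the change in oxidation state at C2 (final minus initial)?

0

Before: C2 has 2 bonds to C, 2 bonds to O → oxidation state +2.
After: C2 has 2 bonds to C, 2 bonds to Cl → oxidation state +2.
Δ = +2 − (+2) = 0, so no net redox change at C2.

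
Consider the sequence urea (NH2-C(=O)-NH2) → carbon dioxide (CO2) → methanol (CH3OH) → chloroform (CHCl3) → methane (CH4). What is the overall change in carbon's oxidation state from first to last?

Carbon oxidation states along the series — urea: +4, carbon dioxide: +4, methanol: -2, chloroform: +2, methane: -4.
Net change = -4 − (+4) = -8.

-8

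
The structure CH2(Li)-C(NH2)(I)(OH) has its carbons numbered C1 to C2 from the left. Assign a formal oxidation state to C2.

+3

Each bond to a more electronegative atom (O, N, halogen) counts +1, each bond to a less electronegative atom (H, metal, B, Si) counts −1, and each C–C bond counts 0.
C2 has one bond to C (0), one bond to N (+1), one bond to I (+1), one bond to O (+1).
Oxidation state = 0 + 1 + 1 + 1 = +3.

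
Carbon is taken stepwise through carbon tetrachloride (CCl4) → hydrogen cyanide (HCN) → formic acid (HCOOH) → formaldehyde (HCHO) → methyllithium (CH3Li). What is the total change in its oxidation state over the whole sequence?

Carbon oxidation states along the series — carbon tetrachloride: +4, hydrogen cyanide: +2, formic acid: +2, formaldehyde: 0, methyllithium: -4.
Net change = -4 − (+4) = -8.

-8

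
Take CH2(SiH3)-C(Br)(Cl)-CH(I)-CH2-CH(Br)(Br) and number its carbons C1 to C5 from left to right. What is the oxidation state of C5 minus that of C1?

C5: 1C, 1H, 2Br → 0 − 1 + 2 = +1
C1: 1C, 2H, 1Si → 0 − 2 − 1 = -3
Difference: +1 − (-3) = +4.

+4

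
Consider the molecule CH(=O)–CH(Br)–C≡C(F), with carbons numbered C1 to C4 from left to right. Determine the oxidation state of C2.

0

Each bond to a more electronegative atom (O, N, halogen) counts +1, each bond to a less electronegative atom (H, metal, B, Si) counts −1, and each C–C bond counts 0.
C2 has one bond to C (0), one bond to C (0), one bond to Br (+1), one bond to H (-1).
Oxidation state = 0 + 0 + 1 − 1 = 0.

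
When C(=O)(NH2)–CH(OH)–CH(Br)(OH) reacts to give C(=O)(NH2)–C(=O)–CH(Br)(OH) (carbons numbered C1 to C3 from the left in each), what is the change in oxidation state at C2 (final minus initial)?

+2

Before: C2 has 2 bonds to C, 1 bond to H, 1 bond to O → oxidation state 0.
After: C2 has 2 bonds to C, 2 bonds to O → oxidation state +2.
Δ = +2 − (0) = +2, so this is an oxidation at C2.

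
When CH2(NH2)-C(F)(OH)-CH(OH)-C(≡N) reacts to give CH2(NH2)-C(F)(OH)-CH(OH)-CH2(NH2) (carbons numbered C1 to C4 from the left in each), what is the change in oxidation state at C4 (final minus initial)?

Before: C4 has 1 bond to C, 3 bonds to N → oxidation state +3.
After: C4 has 1 bond to C, 2 bonds to H, 1 bond to N → oxidation state -1.
Δ = -1 − (+3) = -4, so this is a reduction at C4.

-4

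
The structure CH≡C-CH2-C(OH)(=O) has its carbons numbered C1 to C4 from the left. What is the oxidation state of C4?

Count +1 for every bond to an atom more electronegative than carbon and −1 for every bond to one less electronegative; C–C bonds are 0.
C4 has one bond to C (0), one bond to O (+1), a double bond to O (2×+1 = +2).
Oxidation state = 0 + 1 + 2 = +3.

+3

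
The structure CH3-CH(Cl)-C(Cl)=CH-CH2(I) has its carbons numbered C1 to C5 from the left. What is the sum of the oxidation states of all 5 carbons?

-4

Assign +1 per bond to O/N/halogen, −1 per bond to H or an electropositive element, and 0 per bond to carbon. Tallying each carbon:
C1: 1C, 3H → 0 − 3 = -3
C2: 2C, 1H, 1Cl → 0 − 1 + 1 = 0
C3: 3C, 1Cl → 0 + 1 = +1
C4: 3C, 1H → 0 − 1 = -1
C5: 1C, 2H, 1I → 0 − 2 + 1 = -1
Sum = -3 + 0 + 1 − 1 − 1 = -4.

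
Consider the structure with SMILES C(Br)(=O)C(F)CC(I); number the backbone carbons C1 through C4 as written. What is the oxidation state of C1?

Assign +1 per bond to O/N/halogen, −1 per bond to H or an electropositive element, and 0 per bond to carbon.
C1 has one bond to C (0), one bond to Br (+1), a double bond to O (2×+1 = +2).
Oxidation state = 0 + 1 + 2 = +3.

+3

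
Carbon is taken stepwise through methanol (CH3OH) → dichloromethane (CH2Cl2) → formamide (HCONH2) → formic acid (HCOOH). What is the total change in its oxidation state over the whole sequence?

Carbon oxidation states along the series — methanol: -2, dichloromethane: 0, formamide: +2, formic acid: +2.
Net change = +2 − (-2) = +4.

+4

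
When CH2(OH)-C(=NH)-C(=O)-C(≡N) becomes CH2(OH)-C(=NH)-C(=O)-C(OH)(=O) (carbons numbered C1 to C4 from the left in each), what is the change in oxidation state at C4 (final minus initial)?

Before: C4 has 1 bond to C, 3 bonds to N → oxidation state +3.
After: C4 has 1 bond to C, 3 bonds to O → oxidation state +3.
Δ = +3 − (+3) = 0, so no net redox change at C4.

0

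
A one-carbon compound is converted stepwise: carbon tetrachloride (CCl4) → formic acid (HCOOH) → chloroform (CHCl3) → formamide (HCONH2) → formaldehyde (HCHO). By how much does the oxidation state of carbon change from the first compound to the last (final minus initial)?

Carbon oxidation states along the series — carbon tetrachloride: +4, formic acid: +2, chloroform: +2, formamide: +2, formaldehyde: 0.
Net change = 0 − (+4) = -4.

-4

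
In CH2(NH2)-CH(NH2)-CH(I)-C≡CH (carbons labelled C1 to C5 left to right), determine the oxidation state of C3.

C3 has one bond to C (0), one bond to C (0), one bond to I (+1), one bond to H (-1).
Oxidation state = 0 + 0 + 1 − 1 = 0.

0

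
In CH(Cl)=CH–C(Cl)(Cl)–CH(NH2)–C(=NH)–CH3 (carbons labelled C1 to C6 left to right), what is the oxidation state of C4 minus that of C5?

C4: 2C, 1H, 1N → 0 − 1 + 1 = 0
C5: 2C, 2N → 0 + 2 = +2
Difference: 0 − (+2) = -2.

-2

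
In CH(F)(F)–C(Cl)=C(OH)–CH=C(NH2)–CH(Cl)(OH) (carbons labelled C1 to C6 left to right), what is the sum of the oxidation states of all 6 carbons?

Each bond to a more electronegative atom (O, N, halogen) counts +1, each bond to a less electronegative atom (H, metal, B, Si) counts −1, and each C–C bond counts 0. Tallying each carbon:
C1: 1C, 1H, 2F → 0 − 1 + 2 = +1
C2: 3C, 1Cl → 0 + 1 = +1
C3: 3C, 1O → 0 + 1 = +1
C4: 3C, 1H → 0 − 1 = -1
C5: 3C, 1N → 0 + 1 = +1
C6: 1C, 1H, 1O, 1Cl → 0 − 1 + 1 + 1 = +1
Sum = +1 + 1 + 1 − 1 + 1 + 1 = +4.

+4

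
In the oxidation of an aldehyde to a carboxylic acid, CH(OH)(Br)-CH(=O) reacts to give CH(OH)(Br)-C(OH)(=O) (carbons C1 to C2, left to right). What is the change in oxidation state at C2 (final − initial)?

+2

Before: C2 has 1 bond to C, 1 bond to H, 2 bonds to O → oxidation state +1.
After: C2 has 1 bond to C, 3 bonds to O → oxidation state +3.
Δ = +3 − (+1) = +2, so this is an oxidation at C2.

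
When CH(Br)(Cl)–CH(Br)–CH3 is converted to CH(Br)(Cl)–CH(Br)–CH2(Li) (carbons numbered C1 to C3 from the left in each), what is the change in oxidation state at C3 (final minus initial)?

0

Before: C3 has 1 bond to C, 3 bonds to H → oxidation state -3.
After: C3 has 1 bond to C, 2 bonds to H, 1 bond to Li → oxidation state -3.
Δ = -3 − (-3) = 0, so no net redox change at C3.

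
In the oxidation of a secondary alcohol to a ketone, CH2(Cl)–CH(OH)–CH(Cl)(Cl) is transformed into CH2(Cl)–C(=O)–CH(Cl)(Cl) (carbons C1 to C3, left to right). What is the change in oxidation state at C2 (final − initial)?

+2

Before: C2 has 2 bonds to C, 1 bond to H, 1 bond to O → oxidation state 0.
After: C2 has 2 bonds to C, 2 bonds to O → oxidation state +2.
Δ = +2 − (0) = +2, so this is an oxidation at C2.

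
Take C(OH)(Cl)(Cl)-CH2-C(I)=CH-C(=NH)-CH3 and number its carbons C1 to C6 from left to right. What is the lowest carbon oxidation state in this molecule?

Count +1 for every bond to an atom more electronegative than carbon and −1 for every bond to one less electronegative; C–C bonds are 0. Tallying each carbon:
C1: 1C, 1O, 2Cl → 0 + 1 + 2 = +3
C2: 2C, 2H → 0 − 2 = -2
C3: 3C, 1I → 0 + 1 = +1
C4: 3C, 1H → 0 − 1 = -1
C5: 2C, 2N → 0 + 2 = +2
C6: 1C, 3H → 0 − 3 = -3
The lowest value is -3.

-3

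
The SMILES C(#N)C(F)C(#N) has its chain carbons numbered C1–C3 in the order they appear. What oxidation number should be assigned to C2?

C2 has one bond to C (0), one bond to C (0), one bond to F (+1), one bond to H (-1).
Oxidation state = 0 + 0 + 1 − 1 = 0.

0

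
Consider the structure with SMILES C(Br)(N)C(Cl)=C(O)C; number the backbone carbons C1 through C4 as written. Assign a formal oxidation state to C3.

Each bond to a more electronegative atom (O, N, halogen) counts +1, each bond to a less electronegative atom (H, metal, B, Si) counts −1, and each C–C bond counts 0.
C3 has a double bond to C (2×0 = 0), one bond to C (0), one bond to O (+1).
Oxidation state = 0 + 0 + 1 = +1.

+1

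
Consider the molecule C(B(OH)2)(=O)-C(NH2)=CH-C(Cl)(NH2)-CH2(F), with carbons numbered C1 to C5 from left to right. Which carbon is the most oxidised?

Tallying each carbon's bonds:
C1: 1C, 2O, 1B → 0 + 2 − 1 = +1
C2: 3C, 1N → 0 + 1 = +1
C3: 3C, 1H → 0 − 1 = -1
C4: 2C, 1N, 1Cl → 0 + 1 + 1 = +2
C5: 1C, 2H, 1F → 0 − 2 + 1 = -1
The most oxidised carbon is C4 at +2.

C4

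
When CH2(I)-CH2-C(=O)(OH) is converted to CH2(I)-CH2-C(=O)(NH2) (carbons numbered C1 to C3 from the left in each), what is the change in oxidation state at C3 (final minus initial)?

0

Before: C3 has 1 bond to C, 3 bonds to O → oxidation state +3.
After: C3 has 1 bond to C, 2 bonds to O, 1 bond to N → oxidation state +3.
Δ = +3 − (+3) = 0, so no net redox change at C3.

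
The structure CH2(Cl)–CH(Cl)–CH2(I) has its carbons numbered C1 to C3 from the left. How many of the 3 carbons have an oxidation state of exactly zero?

1

Assign +1 per bond to O/N/halogen, −1 per bond to H or an electropositive element, and 0 per bond to carbon. Tallying each carbon:
C1: 1C, 2H, 1Cl → 0 − 2 + 1 = -1
C2: 2C, 1H, 1Cl → 0 − 1 + 1 = 0
C3: 1C, 2H, 1I → 0 − 2 + 1 = -1
1 carbon (C2) meets the condition.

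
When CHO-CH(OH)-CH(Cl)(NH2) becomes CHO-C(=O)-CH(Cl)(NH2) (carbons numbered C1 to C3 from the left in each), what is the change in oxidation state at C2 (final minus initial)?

Before: C2 has 2 bonds to C, 1 bond to H, 1 bond to O → oxidation state 0.
After: C2 has 2 bonds to C, 2 bonds to O → oxidation state +2.
Δ = +2 − (0) = +2, so this is an oxidation at C2.

+2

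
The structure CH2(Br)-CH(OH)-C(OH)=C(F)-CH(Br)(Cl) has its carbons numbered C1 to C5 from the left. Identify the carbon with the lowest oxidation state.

Tallying each carbon's bonds:
C1: 1C, 2H, 1Br → 0 − 2 + 1 = -1
C2: 2C, 1H, 1O → 0 − 1 + 1 = 0
C3: 3C, 1O → 0 + 1 = +1
C4: 3C, 1F → 0 + 1 = +1
C5: 1C, 1H, 1Cl, 1Br → 0 − 1 + 1 + 1 = +1
The most reduced carbon is C1 at -1.

C1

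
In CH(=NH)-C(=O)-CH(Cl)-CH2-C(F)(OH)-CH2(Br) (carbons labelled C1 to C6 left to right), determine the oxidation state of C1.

+1

C1 has one bond to C (0), a double bond to N (2×+1 = +2), one bond to H (-1).
Oxidation state = 0 + 2 − 1 = +1.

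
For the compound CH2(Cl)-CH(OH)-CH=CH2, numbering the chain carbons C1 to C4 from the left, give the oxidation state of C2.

0

Bonds to more-electronegative neighbours contribute +1 each, bonds to H or metals contribute −1 each, and C–C bonds contribute 0.
C2 has one bond to C (0), one bond to C (0), one bond to O (+1), one bond to H (-1).
Oxidation state = 0 + 0 + 1 − 1 = 0.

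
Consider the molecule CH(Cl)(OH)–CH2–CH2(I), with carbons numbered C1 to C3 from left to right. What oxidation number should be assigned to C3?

C3 has one bond to C (0), one bond to I (+1), one bond to H (-1), one bond to H (-1).
Oxidation state = 0 + 1 − 1 − 1 = -1.

-1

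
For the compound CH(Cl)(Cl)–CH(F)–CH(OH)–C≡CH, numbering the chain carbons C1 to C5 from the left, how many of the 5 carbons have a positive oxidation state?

Tallying each carbon's bonds:
C1: 1C, 1H, 2Cl → 0 − 1 + 2 = +1
C2: 2C, 1H, 1F → 0 − 1 + 1 = 0
C3: 2C, 1H, 1O → 0 − 1 + 1 = 0
C4: 4C → 0 = 0
C5: 3C, 1H → 0 − 1 = -1
1 carbon (C1) meets the condition.

1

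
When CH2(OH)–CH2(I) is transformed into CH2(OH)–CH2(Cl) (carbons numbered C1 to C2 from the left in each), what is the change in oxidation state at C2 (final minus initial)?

Before: C2 has 1 bond to C, 2 bonds to H, 1 bond to I → oxidation state -1.
After: C2 has 1 bond to C, 2 bonds to H, 1 bond to Cl → oxidation state -1.
Δ = -1 − (-1) = 0, so no net redox change at C2.

0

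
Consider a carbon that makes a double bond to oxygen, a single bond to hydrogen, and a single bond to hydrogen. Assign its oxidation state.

Assign +1 per bond to O/N/halogen, −1 per bond to H or an electropositive element, and 0 per bond to carbon.
The carbon has one bond to H (-1), a double bond to O (2×+1 = +2), one bond to H (-1).
Oxidation state = -1 + 2 − 1 = 0.

0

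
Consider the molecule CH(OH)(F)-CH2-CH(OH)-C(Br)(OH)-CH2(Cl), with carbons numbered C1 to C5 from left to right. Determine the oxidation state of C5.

C5 has one bond to C (0), one bond to H (-1), one bond to H (-1), one bond to Cl (+1).
Oxidation state = 0 − 1 − 1 + 1 = -1.

-1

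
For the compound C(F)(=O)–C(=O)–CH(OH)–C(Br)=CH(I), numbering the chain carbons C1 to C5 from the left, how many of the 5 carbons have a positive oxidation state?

3

Count +1 for every bond to an atom more electronegative than carbon and −1 for every bond to one less electronegative; C–C bonds are 0. Tallying each carbon:
C1: 1C, 2O, 1F → 0 + 2 + 1 = +3
C2: 2C, 2O → 0 + 2 = +2
C3: 2C, 1H, 1O → 0 − 1 + 1 = 0
C4: 3C, 1Br → 0 + 1 = +1
C5: 2C, 1H, 1I → 0 − 1 + 1 = 0
3 carbons (C1, C2, C4) meet the condition.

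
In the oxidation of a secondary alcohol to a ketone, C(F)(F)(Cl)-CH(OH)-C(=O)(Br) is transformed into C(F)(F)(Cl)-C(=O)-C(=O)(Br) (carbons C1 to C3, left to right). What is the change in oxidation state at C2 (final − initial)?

+2

Before: C2 has 2 bonds to C, 1 bond to H, 1 bond to O → oxidation state 0.
After: C2 has 2 bonds to C, 2 bonds to O → oxidation state +2.
Δ = +2 − (0) = +2, so this is an oxidation at C2.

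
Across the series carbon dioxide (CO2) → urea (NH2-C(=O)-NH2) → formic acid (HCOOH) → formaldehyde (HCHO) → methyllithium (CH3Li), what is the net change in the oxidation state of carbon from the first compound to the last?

Carbon oxidation states along the series — carbon dioxide: +4, urea: +4, formic acid: +2, formaldehyde: 0, methyllithium: -4.
Net change = -4 − (+4) = -8.

-8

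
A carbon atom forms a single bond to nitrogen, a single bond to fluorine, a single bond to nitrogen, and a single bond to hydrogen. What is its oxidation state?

The carbon has one bond to F (+1), one bond to H (-1), one bond to N (+1), one bond to N (+1).
Oxidation state = +1 − 1 + 1 + 1 = +2.

+2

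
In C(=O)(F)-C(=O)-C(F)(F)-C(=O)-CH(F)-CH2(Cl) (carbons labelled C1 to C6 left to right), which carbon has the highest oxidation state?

C1

Each bond to a more electronegative atom (O, N, halogen) counts +1, each bond to a less electronegative atom (H, metal, B, Si) counts −1, and each C–C bond counts 0. Tallying each carbon:
C1: 1C, 2O, 1F → 0 + 2 + 1 = +3
C2: 2C, 2O → 0 + 2 = +2
C3: 2C, 2F → 0 + 2 = +2
C4: 2C, 2O → 0 + 2 = +2
C5: 2C, 1H, 1F → 0 − 1 + 1 = 0
C6: 1C, 2H, 1Cl → 0 − 2 + 1 = -1
The most oxidised carbon is C1 at +3.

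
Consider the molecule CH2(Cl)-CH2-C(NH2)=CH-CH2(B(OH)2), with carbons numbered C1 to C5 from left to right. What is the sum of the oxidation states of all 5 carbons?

Tallying each carbon's bonds:
C1: 1C, 2H, 1Cl → 0 − 2 + 1 = -1
C2: 2C, 2H → 0 − 2 = -2
C3: 3C, 1N → 0 + 1 = +1
C4: 3C, 1H → 0 − 1 = -1
C5: 1C, 2H, 1B → 0 − 2 − 1 = -3
Sum = -1 − 2 + 1 − 1 − 3 = -6.

-6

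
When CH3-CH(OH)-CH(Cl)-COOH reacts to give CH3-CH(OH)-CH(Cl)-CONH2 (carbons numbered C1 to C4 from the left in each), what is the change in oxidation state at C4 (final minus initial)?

0

Before: C4 has 1 bond to C, 3 bonds to O → oxidation state +3.
After: C4 has 1 bond to C, 2 bonds to O, 1 bond to N → oxidation state +3.
Δ = +3 − (+3) = 0, so no net redox change at C4.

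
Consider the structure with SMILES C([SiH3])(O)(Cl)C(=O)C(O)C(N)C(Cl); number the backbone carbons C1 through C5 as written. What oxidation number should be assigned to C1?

C1 has one bond to C (0), one bond to Si (-1), one bond to O (+1), one bond to Cl (+1).
Oxidation state = 0 − 1 + 1 + 1 = +1.

+1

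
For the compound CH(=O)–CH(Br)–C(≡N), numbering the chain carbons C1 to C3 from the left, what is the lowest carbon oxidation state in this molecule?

Tallying each carbon's bonds:
C1: 1C, 1H, 2O → 0 − 1 + 2 = +1
C2: 2C, 1H, 1Br → 0 − 1 + 1 = 0
C3: 1C, 3N → 0 + 3 = +3
The lowest value is 0.

0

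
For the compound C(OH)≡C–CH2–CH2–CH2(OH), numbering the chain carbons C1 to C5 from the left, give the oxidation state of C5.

Assign +1 per bond to O/N/halogen, −1 per bond to H or an electropositive element, and 0 per bond to carbon.
C5 has one bond to C (0), one bond to H (-1), one bond to H (-1), one bond to O (+1).
Oxidation state = 0 − 1 − 1 + 1 = -1.

-1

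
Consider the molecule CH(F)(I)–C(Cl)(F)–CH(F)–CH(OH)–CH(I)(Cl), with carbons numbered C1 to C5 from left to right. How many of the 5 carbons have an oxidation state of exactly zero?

Count +1 for every bond to an atom more electronegative than carbon and −1 for every bond to one less electronegative; C–C bonds are 0. Tallying each carbon:
C1: 1C, 1H, 1F, 1I → 0 − 1 + 1 + 1 = +1
C2: 2C, 1F, 1Cl → 0 + 1 + 1 = +2
C3: 2C, 1H, 1F → 0 − 1 + 1 = 0
C4: 2C, 1H, 1O → 0 − 1 + 1 = 0
C5: 1C, 1H, 1Cl, 1I → 0 − 1 + 1 + 1 = +1
2 carbons (C3, C4) meet the condition.

2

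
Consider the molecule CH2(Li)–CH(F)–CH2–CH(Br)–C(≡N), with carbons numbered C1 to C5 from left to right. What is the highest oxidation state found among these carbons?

+3

Each bond to a more electronegative atom (O, N, halogen) counts +1, each bond to a less electronegative atom (H, metal, B, Si) counts −1, and each C–C bond counts 0. Tallying each carbon:
C1: 1C, 2H, 1Li → 0 − 2 − 1 = -3
C2: 2C, 1H, 1F → 0 − 1 + 1 = 0
C3: 2C, 2H → 0 − 2 = -2
C4: 2C, 1H, 1Br → 0 − 1 + 1 = 0
C5: 1C, 3N → 0 + 3 = +3
The highest value is +3.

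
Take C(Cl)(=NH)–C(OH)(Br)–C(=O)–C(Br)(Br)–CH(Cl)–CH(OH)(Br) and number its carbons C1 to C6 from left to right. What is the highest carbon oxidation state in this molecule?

Tallying each carbon's bonds:
C1: 1C, 2N, 1Cl → 0 + 2 + 1 = +3
C2: 2C, 1O, 1Br → 0 + 1 + 1 = +2
C3: 2C, 2O → 0 + 2 = +2
C4: 2C, 2Br → 0 + 2 = +2
C5: 2C, 1H, 1Cl → 0 − 1 + 1 = 0
C6: 1C, 1H, 1O, 1Br → 0 − 1 + 1 + 1 = +1
The highest value is +3.

+3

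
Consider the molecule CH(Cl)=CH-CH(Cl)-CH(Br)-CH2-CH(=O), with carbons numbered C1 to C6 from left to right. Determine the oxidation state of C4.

0

Bonds to more-electronegative neighbours contribute +1 each, bonds to H or metals contribute −1 each, and C–C bonds contribute 0.
C4 has one bond to C (0), one bond to C (0), one bond to H (-1), one bond to Br (+1).
Oxidation state = 0 + 0 − 1 + 1 = 0.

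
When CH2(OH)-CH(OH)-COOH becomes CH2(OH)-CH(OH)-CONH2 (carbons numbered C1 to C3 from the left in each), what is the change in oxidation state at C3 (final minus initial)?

0

Before: C3 has 1 bond to C, 3 bonds to O → oxidation state +3.
After: C3 has 1 bond to C, 2 bonds to O, 1 bond to N → oxidation state +3.
Δ = +3 − (+3) = 0, so no net redox change at C3.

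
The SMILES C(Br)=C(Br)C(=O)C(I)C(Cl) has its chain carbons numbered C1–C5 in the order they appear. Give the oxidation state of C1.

Count +1 for every bond to an atom more electronegative than carbon and −1 for every bond to one less electronegative; C–C bonds are 0.
C1 has a double bond to C (2×0 = 0), one bond to Br (+1), one bond to H (-1).
Oxidation state = 0 + 1 − 1 = 0.

0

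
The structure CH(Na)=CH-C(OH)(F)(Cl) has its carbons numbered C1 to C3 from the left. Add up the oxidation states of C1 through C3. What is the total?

Bonds to more-electronegative neighbours contribute +1 each, bonds to H or metals contribute −1 each, and C–C bonds contribute 0. Tallying each carbon:
C1: 2C, 1H, 1Na → 0 − 1 − 1 = -2
C2: 3C, 1H → 0 − 1 = -1
C3: 1C, 1O, 1F, 1Cl → 0 + 1 + 1 + 1 = +3
Sum = -2 − 1 + 3 = 0.

0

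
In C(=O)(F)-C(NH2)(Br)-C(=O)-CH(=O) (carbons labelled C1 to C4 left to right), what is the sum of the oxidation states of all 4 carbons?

+8

Tallying each carbon's bonds:
C1: 1C, 2O, 1F → 0 + 2 + 1 = +3
C2: 2C, 1N, 1Br → 0 + 1 + 1 = +2
C3: 2C, 2O → 0 + 2 = +2
C4: 1C, 1H, 2O → 0 − 1 + 2 = +1
Sum = +3 + 2 + 2 + 1 = +8.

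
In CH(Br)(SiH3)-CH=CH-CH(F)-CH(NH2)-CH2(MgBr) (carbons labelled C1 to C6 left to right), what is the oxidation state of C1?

C1 has one bond to C (0), one bond to Br (+1), one bond to H (-1), one bond to Si (-1).
Oxidation state = 0 + 1 − 1 − 1 = -1.

-1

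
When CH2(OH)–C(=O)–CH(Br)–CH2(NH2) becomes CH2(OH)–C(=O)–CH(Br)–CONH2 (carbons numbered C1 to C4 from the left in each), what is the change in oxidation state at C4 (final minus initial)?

+4

Before: C4 has 1 bond to C, 2 bonds to H, 1 bond to N → oxidation state -1.
After: C4 has 1 bond to C, 2 bonds to O, 1 bond to N → oxidation state +3.
Δ = +3 − (-1) = +4, so this is an oxidation at C4.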